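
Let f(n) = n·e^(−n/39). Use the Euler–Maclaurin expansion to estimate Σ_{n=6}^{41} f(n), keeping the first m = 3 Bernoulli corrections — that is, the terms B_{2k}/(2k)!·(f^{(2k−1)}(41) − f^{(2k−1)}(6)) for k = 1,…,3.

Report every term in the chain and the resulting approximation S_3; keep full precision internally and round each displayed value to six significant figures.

S_3 ≈ 424.012

The integral term ∫_6^41 x·e^(−x/39) dx = 414.337.
Boundary: ½(f(6) + f(41)) = ½(5.14442 + 14.3291) = 9.73674.
So far: 424.074.
k=1: B_{2}/(2)! × [f^{(1)}(41) − f^{(1)}(6)] = 1/12 × (-0.0179225 − 0.725496) = -0.0619515.
Running total after k=1: 424.012.
k=2: B_{4}/(4)! × [f^{(3)}(41) − f^{(3)}(6)] = −1/720 × (0.000447769 − 0.00160441) = 1.60644e-06.
Running total after k=2: 424.012.
k=3: B_{6}/(6)! × [f^{(5)}(41) − f^{(5)}(6)] = 1/30240 × (5.96529e-07 − 1.79607e-06) = -3.96675e-11.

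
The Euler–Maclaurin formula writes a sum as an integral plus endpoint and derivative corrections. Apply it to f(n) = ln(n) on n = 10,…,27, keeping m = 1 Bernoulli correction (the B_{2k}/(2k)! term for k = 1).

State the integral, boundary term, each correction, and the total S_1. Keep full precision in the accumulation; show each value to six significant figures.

Integral: ∫_10^27 ln(x) dx = 48.9617.
Endpoint term: (f(10) + f(27))/2 = (2.30259 + 3.29584)/2 = 2.79921.
Integral + boundary = 51.7610.
Order-1 term: 1/12 · (0.0370370 − 0.100000) = -0.00524691.

S_1 ≈ 51.7557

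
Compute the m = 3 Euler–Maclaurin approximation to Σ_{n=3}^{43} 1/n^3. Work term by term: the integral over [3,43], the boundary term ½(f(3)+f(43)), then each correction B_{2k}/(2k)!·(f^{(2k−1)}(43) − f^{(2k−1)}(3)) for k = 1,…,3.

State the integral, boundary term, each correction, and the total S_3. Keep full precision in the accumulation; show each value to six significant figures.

S_3 ≈ 0.0767947

The integral term ∫_3^43 1/x^3 dx = 0.0552851.
½[f(3) + f(43)] = ½[0.0370370 + 1.25775e-05] = 0.0185248.
So far: 0.0738099.
Correction k=1: B_{2}/2! · (f^{(1)}(43) − f^{(1)}(3)) = 1/12 · (-8.77501e-07 − (-0.0370370)) = 0.00308635.
Partial sum through k=1: 0.0768963.
Correction k=2: B_{4}/4! · (f^{(3)}(43) − f^{(3)}(3)) = −1/720 · (-9.49162e-09 − (-0.0823045)) = -0.000114312.
Partial sum through k=2: 0.0767820.
Correction k=3: B_{6}/6! · (f^{(5)}(43) − f^{(5)}(3)) = 1/30240 · (-2.15602e-10 − (-0.384088)) = 1.27013e-05.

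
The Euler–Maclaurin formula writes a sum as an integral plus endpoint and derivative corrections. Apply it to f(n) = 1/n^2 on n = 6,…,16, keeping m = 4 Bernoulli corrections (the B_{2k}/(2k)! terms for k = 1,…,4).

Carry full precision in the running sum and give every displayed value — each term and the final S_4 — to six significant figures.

∫_6^16 1/x^2 dx evaluates to 0.104167.
Endpoint term: (f(6) + f(16))/2 = (0.0277778 + 0.00390625)/2 = 0.0158420.
Integral + boundary = 0.120009.
Correction k=1: B_{2}/2! · (f^{(1)}(16) − f^{(1)}(6)) = 1/12 · (-0.000488281 − (-0.00925926)) = 0.000730915.
After k=1: 0.120740.
Correction k=2: B_{4}/4! · (f^{(3)}(16) − f^{(3)}(6)) = −1/720 · (-2.28882e-05 − (-0.00308642)) = -4.25490e-06.
After k=2: 0.120735.
Correction k=3: B_{6}/6! · (f^{(5)}(16) − f^{(5)}(6)) = 1/30240 · (-2.68221e-06 − (-0.00257202)) = 8.49648e-08.
After k=3: 0.120735.
Correction k=4: B_{8}/8! · (f^{(7)}(16) − f^{(7)}(6)) = −1/1209600 · (-5.86733e-07 − (-0.00400091)) = -3.30715e-09.

S_4 ≈ 0.120735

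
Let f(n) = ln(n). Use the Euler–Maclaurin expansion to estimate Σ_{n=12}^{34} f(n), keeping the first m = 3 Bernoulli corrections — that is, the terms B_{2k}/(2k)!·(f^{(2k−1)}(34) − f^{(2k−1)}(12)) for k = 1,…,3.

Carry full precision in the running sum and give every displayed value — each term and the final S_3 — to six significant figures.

S_3 ≈ 71.0785

∫_12^34 ln(x) dx evaluates to 68.0774.
Endpoint term: (f(12) + f(34))/2 = (2.48491 + 3.52636)/2 = 3.00563.
Integral + boundary = 71.0830.
k=1: B_{2}/(2)! × [f^{(1)}(34) − f^{(1)}(12)] = 1/12 × (0.0294118 − 0.0833333) = -0.00449346.
Partial sum through k=1: 71.0785.
k=2: B_{4}/(4)! × [f^{(3)}(34) − f^{(3)}(12)] = −1/720 × (5.08854e-05 − 0.00115741) = 1.53684e-06.
Partial sum through k=2: 71.0785.
k=3: B_{6}/(6)! × [f^{(5)}(34) − f^{(5)}(12)] = 1/30240 × (5.28222e-07 − 9.64506e-05) = -3.17204e-09.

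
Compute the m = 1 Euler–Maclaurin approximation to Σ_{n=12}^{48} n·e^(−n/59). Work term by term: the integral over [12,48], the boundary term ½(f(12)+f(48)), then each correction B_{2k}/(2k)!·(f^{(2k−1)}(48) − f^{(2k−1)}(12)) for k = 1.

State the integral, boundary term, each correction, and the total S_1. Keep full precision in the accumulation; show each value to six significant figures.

S_1 ≈ 635.133

Integral: ∫_12^48 x·e^(−x/59) dx = 619.646.
Endpoint term: (f(12) + f(48))/2 = (9.79152 + 21.2773)/2 = 15.5344.
Running total after boundary: 635.180.
Correction k=1: B_{2}/2! · (f^{(1)}(48) − f^{(1)}(12)) = 1/12 · (0.0826450 − 0.650002) = -0.0472798.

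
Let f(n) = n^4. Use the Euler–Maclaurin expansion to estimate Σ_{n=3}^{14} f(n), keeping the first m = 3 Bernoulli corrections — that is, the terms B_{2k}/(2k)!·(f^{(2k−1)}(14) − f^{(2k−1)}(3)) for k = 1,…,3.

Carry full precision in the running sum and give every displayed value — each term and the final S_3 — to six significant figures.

The integral term ∫_3^14 x^4 dx = 107516.
½[f(3) + f(14)] = ½[81.0000 + 38416.0] = 19248.5.
Integral + boundary = 126765.
k=1: B_{2}/(2)! × [f^{(1)}(14) − f^{(1)}(3)] = 1/12 × (10976.0 − 108.000) = 905.667.
Running total after k=1: 127670.
k=2: B_{4}/(4)! × [f^{(3)}(14) − f^{(3)}(3)] = −1/720 × (336.000 − 72.0000) = -0.366667.
Running total after k=2: 127670.
k=3: B_{6}/(6)! × [f^{(5)}(14) − f^{(5)}(3)] = 1/30240 × (0.00000 − 0.00000) = 0.00000.

S_3 ≈ 127670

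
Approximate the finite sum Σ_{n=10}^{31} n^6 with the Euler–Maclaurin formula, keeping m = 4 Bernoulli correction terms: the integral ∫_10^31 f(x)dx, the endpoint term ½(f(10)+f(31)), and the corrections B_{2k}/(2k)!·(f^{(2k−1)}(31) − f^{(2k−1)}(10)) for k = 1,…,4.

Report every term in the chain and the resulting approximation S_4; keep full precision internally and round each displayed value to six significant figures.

Integral: ∫_10^31 x^6 dx = 3.92894e+09.
½[f(10) + f(31)] = ½[1.00000e+06 + 8.87504e+08] = 4.44252e+08.
Integral + boundary = 4.37320e+09.
Order-1 term: 1/12 · (1.71775e+08 − 600000) = 1.42646e+07.
Partial sum through k=1: 4.38746e+09.
Order-2 term: −1/720 · (3.57492e+06 − 120000) = -4798.50.
Partial sum through k=2: 4.38746e+09.
Order-3 term: 1/30240 · (22320.0 − 7200.00) = 0.500000.
Partial sum through k=3: 4.38746e+09.
Order-4 term: −1/1209600 · (0.00000 − 0.00000) = 0.00000.

S_4 ≈ 4.38746e+09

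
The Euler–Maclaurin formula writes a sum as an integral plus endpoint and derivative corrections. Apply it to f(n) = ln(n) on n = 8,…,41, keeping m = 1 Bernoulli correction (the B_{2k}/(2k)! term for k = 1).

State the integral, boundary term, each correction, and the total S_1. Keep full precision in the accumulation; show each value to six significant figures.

S_1 ≈ 105.509

∫_8^41 ln(x) dx evaluates to 102.621.
½[f(8) + f(41)] = ½[2.07944 + 3.71357] = 2.89651.
So far: 105.517.
Order-1 term: 1/12 · (0.0243902 − 0.125000) = -0.00838415.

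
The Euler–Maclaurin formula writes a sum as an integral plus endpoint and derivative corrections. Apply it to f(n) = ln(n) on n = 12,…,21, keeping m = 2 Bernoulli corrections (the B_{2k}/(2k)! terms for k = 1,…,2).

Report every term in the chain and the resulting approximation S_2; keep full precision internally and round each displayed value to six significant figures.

Integral: ∫_12^21 ln(x) dx = 25.1161.
Endpoint term: (f(12) + f(21))/2 = (2.48491 + 3.04452)/2 = 2.76471.
Integral + boundary = 27.8808.
Correction k=1: B_{2}/2! · (f^{(1)}(21) − f^{(1)}(12)) = 1/12 · (0.0476190 − 0.0833333) = -0.00297619.
Running total after k=1: 27.8778.
Correction k=2: B_{4}/4! · (f^{(3)}(21) − f^{(3)}(12)) = −1/720 · (0.000215959 − 0.00115741) = 1.30757e-06.

S_2 ≈ 27.8778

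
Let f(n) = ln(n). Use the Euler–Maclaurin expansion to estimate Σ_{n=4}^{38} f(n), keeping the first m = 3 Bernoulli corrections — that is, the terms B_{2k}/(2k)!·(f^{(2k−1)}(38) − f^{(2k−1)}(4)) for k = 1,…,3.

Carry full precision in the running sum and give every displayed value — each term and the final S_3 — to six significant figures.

S_3 ≈ 101.176

The integral term ∫_4^38 ln(x) dx = 98.6831.
½[f(4) + f(38)] = ½[1.38629 + 3.63759] = 2.51194.
Integral + boundary = 101.195.
k=1: B_{2}/(2)! × [f^{(1)}(38) − f^{(1)}(4)] = 1/12 × (0.0263158 − 0.250000) = -0.0186404.
Partial sum through k=1: 101.176.
k=2: B_{4}/(4)! × [f^{(3)}(38) − f^{(3)}(4)] = −1/720 × (3.64485e-05 − 0.0312500) = 4.33522e-05.
Partial sum through k=2: 101.176.
k=3: B_{6}/(6)! × [f^{(5)}(38) − f^{(5)}(4)] = 1/30240 × (3.02896e-07 − 0.0234375) = -7.75040e-07.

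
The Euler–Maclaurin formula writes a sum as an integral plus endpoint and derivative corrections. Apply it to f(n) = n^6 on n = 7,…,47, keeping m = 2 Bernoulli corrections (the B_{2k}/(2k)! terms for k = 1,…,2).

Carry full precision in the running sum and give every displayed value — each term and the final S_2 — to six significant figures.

S_2 ≈ 7.78789e+10

Integral: ∫_7^47 x^6 dx = 7.23746e+10.
Boundary: ½(f(7) + f(47)) = ½(117649 + 1.07792e+10) = 5.38967e+09.
Integral + boundary = 7.77643e+10.
Correction k=1: B_{2}/2! · (f^{(1)}(47) − f^{(1)}(7)) = 1/12 · (1.37607e+09 − 100842) = 1.14664e+08.
Partial sum through k=1: 7.78789e+10.
Correction k=2: B_{4}/4! · (f^{(3)}(47) − f^{(3)}(7)) = −1/720 · (1.24588e+07 − 41160.0) = -17246.7.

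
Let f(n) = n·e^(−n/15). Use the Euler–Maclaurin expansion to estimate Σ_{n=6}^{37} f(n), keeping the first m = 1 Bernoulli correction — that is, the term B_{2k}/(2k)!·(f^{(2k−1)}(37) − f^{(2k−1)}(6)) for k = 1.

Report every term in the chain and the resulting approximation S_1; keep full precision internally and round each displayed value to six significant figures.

S_1 ≈ 148.491

The integral term ∫_6^37 x·e^(−x/15) dx = 144.954.
Boundary: ½(f(6) + f(37)) = ½(4.02192 + 3.14009) = 3.58100.
So far: 148.535.
Order-1 term: 1/12 · (-0.124472 − 0.402192) = -0.0438887.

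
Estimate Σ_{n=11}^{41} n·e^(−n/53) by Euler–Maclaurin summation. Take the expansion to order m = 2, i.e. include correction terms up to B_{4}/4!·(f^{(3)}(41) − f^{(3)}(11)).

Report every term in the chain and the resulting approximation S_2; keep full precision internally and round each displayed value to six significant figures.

The integral term ∫_11^41 x·e^(−x/53) dx = 457.778.
½[f(11) + f(41)] = ½[8.93832 + 18.9156] = 13.9270.
Integral + boundary = 471.705.
Order-1 term: 1/12 · (0.104458 − 0.643927) = -0.0449558.
Running total after k=1: 471.660.
Order-2 term: −1/720 · (0.000365671 − 0.000807788) = 6.14051e-07.

S_2 ≈ 471.660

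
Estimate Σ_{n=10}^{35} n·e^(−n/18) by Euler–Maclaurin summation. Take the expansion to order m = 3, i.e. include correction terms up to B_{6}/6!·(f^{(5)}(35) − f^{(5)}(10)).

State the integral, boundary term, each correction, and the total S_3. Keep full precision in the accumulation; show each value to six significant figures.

S_3 ≈ 158.026

The integral term ∫_10^35 x·e^(−x/18) dx = 152.686.
Endpoint term: (f(10) + f(35))/2 = (5.73753 + 5.00733)/2 = 5.37243.
Integral + boundary = 158.059.
Order-1 term: 1/12 · (-0.135119 − 0.255002) = -0.0325100.
Partial sum through k=1: 158.026.
Order-2 term: −1/720 · (0.000466095 − 0.00432873) = 5.36477e-06.
Partial sum through k=2: 158.026.
Order-3 term: 1/30240 · (4.16427e-06 − 2.42914e-05) = -6.65580e-10.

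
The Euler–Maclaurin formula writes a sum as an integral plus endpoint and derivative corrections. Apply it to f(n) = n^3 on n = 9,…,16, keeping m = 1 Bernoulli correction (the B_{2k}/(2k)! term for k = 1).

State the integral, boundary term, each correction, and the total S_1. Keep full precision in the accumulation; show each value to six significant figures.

The integral term ∫_9^16 x^3 dx = 14743.8.
½[f(9) + f(16)] = ½[729.000 + 4096.00] = 2412.50.
So far: 17156.2.
Order-1 term: 1/12 · (768.000 − 243.000) = 43.7500.

S_1 ≈ 17200.0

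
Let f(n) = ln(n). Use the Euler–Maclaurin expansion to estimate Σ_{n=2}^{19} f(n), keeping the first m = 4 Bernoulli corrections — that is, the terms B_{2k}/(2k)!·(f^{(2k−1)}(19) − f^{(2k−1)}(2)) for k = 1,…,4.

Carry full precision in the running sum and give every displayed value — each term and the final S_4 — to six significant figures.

S_4 ≈ 39.3399

∫_2^19 ln(x) dx evaluates to 37.5580.
Endpoint term: (f(2) + f(19))/2 = (0.693147 + 2.94444)/2 = 1.81879.
Running total after boundary: 39.3768.
Order-1 term: 1/12 · (0.0526316 − 0.500000) = -0.0372807.
Partial sum through k=1: 39.3396.
Order-2 term: −1/720 · (0.000291588 − 0.250000) = 0.000346817.
Partial sum through k=2: 39.3399.
Order-3 term: 1/30240 · (9.69267e-06 − 0.750000) = -2.48013e-05.
Partial sum through k=3: 39.3399.
Order-4 term: −1/1209600 · (8.05485e-07 − 5.62500) = 4.65030e-06.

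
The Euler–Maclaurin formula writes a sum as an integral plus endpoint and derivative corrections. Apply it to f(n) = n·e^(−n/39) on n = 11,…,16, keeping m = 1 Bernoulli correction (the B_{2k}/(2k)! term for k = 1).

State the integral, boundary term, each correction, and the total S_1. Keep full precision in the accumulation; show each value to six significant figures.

S_1 ≈ 57.0370

Integral: ∫_11^16 x·e^(−x/39) dx = 47.5934.
Boundary: ½(f(11) + f(16)) = ½(8.29659 + 10.6157) = 9.45613.
Integral + boundary = 57.0496.
k=1: B_{2}/(2)! × [f^{(1)}(16) − f^{(1)}(11)] = 1/12 × (0.391283 − 0.541502) = -0.0125182.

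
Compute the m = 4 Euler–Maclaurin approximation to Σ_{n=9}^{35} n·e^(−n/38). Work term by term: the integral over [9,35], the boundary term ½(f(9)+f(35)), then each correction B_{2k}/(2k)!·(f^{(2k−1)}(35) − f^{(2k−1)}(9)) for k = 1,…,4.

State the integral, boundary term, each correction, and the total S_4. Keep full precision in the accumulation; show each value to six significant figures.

The integral term ∫_9^35 x·e^(−x/38) dx = 305.032.
½[f(9) + f(35)] = ½[7.10204 + 13.9335] = 10.5178.
Running total after boundary: 315.550.
Order-1 term: 1/12 · (0.0314289 − 0.602220) = -0.0475659.
After k=1: 315.502.
Order-2 term: −1/720 · (0.000573150 − 0.00151001) = 1.30119e-06.
After k=2: 315.502.
Order-3 term: 1/30240 · (7.78764e-07 − 1.80261e-06) = -3.38573e-11.
After k=3: 315.502.
Order-4 term: −1/1209600 · (8.03746e-10 − 1.77251e-09) = 8.00896e-16.

S_4 ≈ 315.502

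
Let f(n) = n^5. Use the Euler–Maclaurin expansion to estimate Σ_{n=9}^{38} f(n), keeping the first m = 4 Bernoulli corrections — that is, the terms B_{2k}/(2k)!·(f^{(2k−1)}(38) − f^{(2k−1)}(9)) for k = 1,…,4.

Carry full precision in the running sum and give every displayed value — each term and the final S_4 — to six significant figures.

Integral: ∫_9^38 x^5 dx = 5.01734e+08.
Boundary: ½(f(9) + f(38)) = ½(59049.0 + 7.92352e+07) = 3.96471e+07.
Integral + boundary = 5.41381e+08.
k=1: B_{2}/(2)! × [f^{(1)}(38) − f^{(1)}(9)] = 1/12 × (1.04257e+07 − 32805.0) = 866073.
Partial sum through k=1: 5.42247e+08.
k=2: B_{4}/(4)! × [f^{(3)}(38) − f^{(3)}(9)] = −1/720 × (86640.0 − 4860.00) = -113.583.
Partial sum through k=2: 5.42247e+08.
k=3: B_{6}/(6)! × [f^{(5)}(38) − f^{(5)}(9)] = 1/30240 × (120.000 − 120.000) = 0.00000.
Partial sum through k=3: 5.42247e+08.
k=4: B_{8}/(8)! × [f^{(7)}(38) − f^{(7)}(9)] = −1/1209600 × (0.00000 − 0.00000) = 0.00000.

S_4 ≈ 5.42247e+08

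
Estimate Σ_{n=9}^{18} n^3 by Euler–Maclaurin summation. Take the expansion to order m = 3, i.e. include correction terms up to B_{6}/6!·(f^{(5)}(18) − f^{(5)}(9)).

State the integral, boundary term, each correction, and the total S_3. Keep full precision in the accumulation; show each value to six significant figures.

Integral: ∫_9^18 x^3 dx = 24603.8.
Endpoint term: (f(9) + f(18))/2 = (729.000 + 5832.00)/2 = 3280.50.
Running total after boundary: 27884.2.
Correction k=1: B_{2}/2! · (f^{(1)}(18) − f^{(1)}(9)) = 1/12 · (972.000 − 243.000) = 60.7500.
Partial sum through k=1: 27945.0.
Correction k=2: B_{4}/4! · (f^{(3)}(18) − f^{(3)}(9)) = −1/720 · (6.00000 − 6.00000) = 0.00000.
Partial sum through k=2: 27945.0.
Correction k=3: B_{6}/6! · (f^{(5)}(18) − f^{(5)}(9)) = 1/30240 · (0.00000 − 0.00000) = 0.00000.

S_3 ≈ 27945.0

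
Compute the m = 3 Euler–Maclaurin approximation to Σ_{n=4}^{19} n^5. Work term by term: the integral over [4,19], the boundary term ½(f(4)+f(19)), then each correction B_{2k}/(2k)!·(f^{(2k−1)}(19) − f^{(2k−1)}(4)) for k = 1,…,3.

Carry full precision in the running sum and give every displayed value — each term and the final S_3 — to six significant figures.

S_3 ≈ 9.13302e+06

∫_4^19 x^5 dx evaluates to 7.84030e+06.
Boundary: ½(f(4) + f(19)) = ½(1024.00 + 2.47610e+06) = 1.23856e+06.
Running total after boundary: 9.07886e+06.
Correction k=1: B_{2}/2! · (f^{(1)}(19) − f^{(1)}(4)) = 1/12 · (651605 − 1280.00) = 54193.8.
Partial sum through k=1: 9.13305e+06.
Correction k=2: B_{4}/4! · (f^{(3)}(19) − f^{(3)}(4)) = −1/720 · (21660.0 − 960.000) = -28.7500.
Partial sum through k=2: 9.13302e+06.
Correction k=3: B_{6}/6! · (f^{(5)}(19) − f^{(5)}(4)) = 1/30240 · (120.000 − 120.000) = 0.00000.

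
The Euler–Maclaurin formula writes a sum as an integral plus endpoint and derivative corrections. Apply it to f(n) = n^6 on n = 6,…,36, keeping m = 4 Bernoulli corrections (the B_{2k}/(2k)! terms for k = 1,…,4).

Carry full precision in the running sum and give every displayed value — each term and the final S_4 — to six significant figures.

Integral: ∫_6^36 x^6 dx = 1.11948e+10.
Endpoint term: (f(6) + f(36))/2 = (46656.0 + 2.17678e+09)/2 = 1.08841e+09.
Running total after boundary: 1.22833e+10.
Order-1 term: 1/12 · (3.62797e+08 − 46656.0) = 3.02292e+07.
After k=1: 1.23135e+10.
Order-2 term: −1/720 · (5.59872e+06 − 25920.0) = -7740.00.
After k=2: 1.23135e+10.
Order-3 term: 1/30240 · (25920.0 − 4320.00) = 0.714286.
After k=3: 1.23135e+10.
Order-4 term: −1/1209600 · (0.00000 − 0.00000) = 0.00000.

S_4 ≈ 1.23135e+10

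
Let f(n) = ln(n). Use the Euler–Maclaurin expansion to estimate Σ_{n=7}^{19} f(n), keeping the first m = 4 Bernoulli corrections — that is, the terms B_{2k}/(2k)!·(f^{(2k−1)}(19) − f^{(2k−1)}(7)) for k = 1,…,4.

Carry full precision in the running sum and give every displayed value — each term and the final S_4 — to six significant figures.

The integral term ∫_7^19 ln(x) dx = 30.3230.
Endpoint term: (f(7) + f(19))/2 = (1.94591 + 2.94444)/2 = 2.44517.
Integral + boundary = 32.7681.
Order-1 term: 1/12 · (0.0526316 − 0.142857) = -0.00751880.
Partial sum through k=1: 32.7606.
Order-2 term: −1/720 · (0.000291588 − 0.00583090) = 7.69349e-06.
Partial sum through k=2: 32.7606.
Order-3 term: 1/30240 · (9.69267e-06 − 0.00142798) = -4.69009e-08.
Partial sum through k=3: 32.7606.
Order-4 term: −1/1209600 · (8.05485e-07 − 0.000874271) = 7.22111e-10.

S_4 ≈ 32.7606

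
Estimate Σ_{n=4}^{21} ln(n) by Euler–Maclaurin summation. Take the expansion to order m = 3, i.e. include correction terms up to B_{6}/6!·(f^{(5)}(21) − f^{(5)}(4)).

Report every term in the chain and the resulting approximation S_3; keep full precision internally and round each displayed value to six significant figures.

S_3 ≈ 43.5884

Integral: ∫_4^21 ln(x) dx = 41.3898.
Boundary: ½(f(4) + f(21)) = ½(1.38629 + 3.04452) = 2.21541.
So far: 43.6052.
Order-1 term: 1/12 · (0.0476190 − 0.250000) = -0.0168651.
Partial sum through k=1: 43.5883.
Order-2 term: −1/720 · (0.000215959 − 0.0312500) = 4.31028e-05.
Partial sum through k=2: 43.5884.
Order-3 term: 1/30240 · (5.87645e-06 − 0.0234375) = -7.74855e-07.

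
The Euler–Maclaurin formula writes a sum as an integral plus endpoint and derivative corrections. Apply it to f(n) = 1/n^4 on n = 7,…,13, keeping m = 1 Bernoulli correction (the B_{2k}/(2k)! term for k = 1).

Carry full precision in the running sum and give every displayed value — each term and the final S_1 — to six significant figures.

∫_7^13 1/x^4 dx evaluates to 0.000820095.
½[f(7) + f(13)] = ½[0.000416493 + 3.50128e-05] = 0.000225753.
Integral + boundary = 0.00104585.
Correction k=1: B_{2}/2! · (f^{(1)}(13) − f^{(1)}(7)) = 1/12 · (-1.07732e-05 − (-0.000237996)) = 1.89352e-05.

S_1 ≈ 0.00106478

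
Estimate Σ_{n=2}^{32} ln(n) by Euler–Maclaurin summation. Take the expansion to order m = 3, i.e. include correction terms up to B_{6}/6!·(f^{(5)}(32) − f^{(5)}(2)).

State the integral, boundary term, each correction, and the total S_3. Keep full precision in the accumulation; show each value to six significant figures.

The integral term ∫_2^32 ln(x) dx = 79.5173.
½[f(2) + f(32)] = ½[0.693147 + 3.46574] = 2.07944.
Running total after boundary: 81.5967.
Correction k=1: B_{2}/2! · (f^{(1)}(32) − f^{(1)}(2)) = 1/12 · (0.0312500 − 0.500000) = -0.0390625.
After k=1: 81.5576.
Correction k=2: B_{4}/4! · (f^{(3)}(32) − f^{(3)}(2)) = −1/720 · (6.10352e-05 − 0.250000) = 0.000347137.
After k=2: 81.5580.
Correction k=3: B_{6}/6! · (f^{(5)}(32) − f^{(5)}(2)) = 1/30240 · (7.15256e-07 − 0.750000) = -2.48016e-05.

S_3 ≈ 81.5580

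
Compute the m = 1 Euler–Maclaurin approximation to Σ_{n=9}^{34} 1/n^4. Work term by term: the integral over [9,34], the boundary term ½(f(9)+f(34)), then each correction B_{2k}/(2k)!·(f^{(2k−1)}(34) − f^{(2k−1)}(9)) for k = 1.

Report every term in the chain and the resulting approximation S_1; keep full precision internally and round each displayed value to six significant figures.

∫_9^34 1/x^4 dx evaluates to 0.000448766.
Endpoint term: (f(9) + f(34))/2 = (0.000152416 + 7.48315e-07)/2 = 7.65821e-05.
So far: 0.000525349.
k=1: B_{2}/(2)! × [f^{(1)}(34) − f^{(1)}(9)] = 1/12 × (-8.80370e-08 − (-6.77404e-05)) = 5.63769e-06.

S_1 ≈ 0.000530986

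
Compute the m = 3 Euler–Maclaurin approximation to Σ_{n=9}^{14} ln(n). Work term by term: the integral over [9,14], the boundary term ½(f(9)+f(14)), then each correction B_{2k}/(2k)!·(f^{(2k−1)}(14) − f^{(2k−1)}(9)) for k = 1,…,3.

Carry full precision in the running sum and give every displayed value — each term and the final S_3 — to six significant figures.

Integral: ∫_9^14 ln(x) dx = 12.1718.
Endpoint term: (f(9) + f(14))/2 = (2.19722 + 2.63906)/2 = 2.41814.
Running total after boundary: 14.5899.
Correction k=1: B_{2}/2! · (f^{(1)}(14) − f^{(1)}(9)) = 1/12 · (0.0714286 − 0.111111) = -0.00330688.
Partial sum through k=1: 14.5866.
Correction k=2: B_{4}/4! · (f^{(3)}(14) − f^{(3)}(9)) = −1/720 · (0.000728863 − 0.00274348) = 2.79809e-06.
Partial sum through k=2: 14.5866.
Correction k=3: B_{6}/6! · (f^{(5)}(14) − f^{(5)}(9)) = 1/30240 · (4.46243e-05 − 0.000406442) = -1.19649e-08.

S_3 ≈ 14.5866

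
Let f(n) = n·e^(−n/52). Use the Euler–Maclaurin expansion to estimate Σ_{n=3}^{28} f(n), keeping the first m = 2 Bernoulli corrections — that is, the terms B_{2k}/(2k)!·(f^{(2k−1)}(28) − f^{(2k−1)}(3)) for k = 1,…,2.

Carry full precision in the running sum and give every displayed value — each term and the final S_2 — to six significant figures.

The integral term ∫_3^28 x·e^(−x/52) dx = 271.704.
½[f(3) + f(28)] = ½[2.83182 + 16.3421] = 9.58695.
So far: 281.291.
Correction k=1: B_{2}/2! · (f^{(1)}(28) − f^{(1)}(3)) = 1/12 · (0.269375 − 0.889482) = -0.0516756.
After k=1: 281.239.
Correction k=2: B_{4}/4! · (f^{(3)}(28) − f^{(3)}(3)) = −1/720 · (0.000531311 − 0.00102713) = 6.88639e-07.

S_2 ≈ 281.239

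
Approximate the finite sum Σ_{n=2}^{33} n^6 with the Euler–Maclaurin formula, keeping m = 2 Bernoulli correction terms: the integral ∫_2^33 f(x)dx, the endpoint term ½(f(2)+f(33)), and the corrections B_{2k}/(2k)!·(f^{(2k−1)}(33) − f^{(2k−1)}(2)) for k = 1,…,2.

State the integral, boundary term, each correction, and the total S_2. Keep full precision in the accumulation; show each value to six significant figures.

The integral term ∫_2^33 x^6 dx = 6.08835e+09.
½[f(2) + f(33)] = ½[64.0000 + 1.29147e+09] = 6.45734e+08.
Running total after boundary: 6.73408e+09.
Correction k=1: B_{2}/2! · (f^{(1)}(33) − f^{(1)}(2)) = 1/12 · (2.34812e+08 − 192.000) = 1.95677e+07.
Partial sum through k=1: 6.75365e+09.
Correction k=2: B_{4}/4! · (f^{(3)}(33) − f^{(3)}(2)) = −1/720 · (4.31244e+06 − 960.000) = -5988.17.

S_2 ≈ 6.75364e+09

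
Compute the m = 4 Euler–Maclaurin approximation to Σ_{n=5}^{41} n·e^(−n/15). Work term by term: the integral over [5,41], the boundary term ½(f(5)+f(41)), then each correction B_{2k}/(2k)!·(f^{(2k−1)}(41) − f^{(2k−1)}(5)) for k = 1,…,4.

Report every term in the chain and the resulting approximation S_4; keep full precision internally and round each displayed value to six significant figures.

S_4 ≈ 163.432

∫_5^41 x·e^(−x/15) dx evaluates to 160.357.
½[f(5) + f(41)] = ½[3.58266 + 2.66509] = 3.12387.
So far: 163.481.
Correction k=1: B_{2}/2! · (f^{(1)}(41) − f^{(1)}(5)) = 1/12 · (-0.112671 − 0.477688) = -0.0491965.
After k=1: 163.432.
Correction k=2: B_{4}/4! · (f^{(3)}(41) − f^{(3)}(5)) = −1/720 · (7.70397e-05 − 0.00849222) = 1.16878e-05.
After k=2: 163.432.
Correction k=3: B_{6}/6! · (f^{(5)}(41) − f^{(5)}(5)) = 1/30240 · (2.91039e-06 − 6.60506e-05) = -2.08797e-09.
After k=3: 163.432.
Correction k=4: B_{8}/8! · (f^{(7)}(41) − f^{(7)}(5)) = −1/1209600 · (2.43484e-08 − 4.19369e-07) = 3.26571e-13.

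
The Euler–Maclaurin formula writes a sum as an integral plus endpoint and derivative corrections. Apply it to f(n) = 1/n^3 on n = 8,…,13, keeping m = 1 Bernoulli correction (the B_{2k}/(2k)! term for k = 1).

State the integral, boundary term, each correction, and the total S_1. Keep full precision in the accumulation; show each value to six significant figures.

S_1 ≈ 0.00611035

The integral term ∫_8^13 1/x^3 dx = 0.00485392.
Endpoint term: (f(8) + f(13))/2 = (0.00195312 + 0.000455166)/2 = 0.00120415.
Running total after boundary: 0.00605807.
Order-1 term: 1/12 · (-0.000105038 − (-0.000732422)) = 5.22820e-05.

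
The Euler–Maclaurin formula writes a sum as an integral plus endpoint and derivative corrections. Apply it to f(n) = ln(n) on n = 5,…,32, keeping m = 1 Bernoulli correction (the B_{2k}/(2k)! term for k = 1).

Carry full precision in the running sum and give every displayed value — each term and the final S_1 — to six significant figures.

∫_5^32 ln(x) dx evaluates to 75.8564.
Endpoint term: (f(5) + f(32))/2 = (1.60944 + 3.46574)/2 = 2.53759.
Integral + boundary = 78.3939.
k=1: B_{2}/(2)! × [f^{(1)}(32) − f^{(1)}(5)] = 1/12 × (0.0312500 − 0.200000) = -0.0140625.

S_1 ≈ 78.3799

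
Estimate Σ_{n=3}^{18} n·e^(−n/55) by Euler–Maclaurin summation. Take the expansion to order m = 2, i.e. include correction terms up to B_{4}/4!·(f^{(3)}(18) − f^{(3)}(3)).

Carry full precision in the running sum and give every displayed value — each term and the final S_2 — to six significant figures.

S_2 ≈ 134.173

The integral term ∫_3^18 x·e^(−x/55) dx = 126.299.
Endpoint term: (f(3) + f(18))/2 = (2.84075 + 12.9760)/2 = 7.90836.
So far: 134.207.
Correction k=1: B_{2}/2! · (f^{(1)}(18) − f^{(1)}(3)) = 1/12 · (0.484960 − 0.895266) = -0.0341921.
Running total after k=1: 134.173.
Correction k=2: B_{4}/4! · (f^{(3)}(18) − f^{(3)}(3)) = −1/720 · (0.000636937 − 0.000922015) = 3.95942e-07.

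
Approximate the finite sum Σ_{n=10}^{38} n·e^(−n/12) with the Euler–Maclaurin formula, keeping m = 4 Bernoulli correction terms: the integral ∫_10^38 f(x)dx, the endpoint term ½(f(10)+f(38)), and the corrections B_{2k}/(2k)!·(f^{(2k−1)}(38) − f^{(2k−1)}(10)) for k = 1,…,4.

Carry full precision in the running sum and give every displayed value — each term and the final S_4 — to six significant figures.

S_4 ≈ 92.4077

The integral term ∫_10^38 x·e^(−x/12) dx = 89.4476.
Endpoint term: (f(10) + f(38))/2 = (4.34598 + 1.60147)/2 = 2.97372.
Integral + boundary = 92.4213.
k=1: B_{2}/(2)! × [f^{(1)}(38) − f^{(1)}(10)] = 1/12 × (-0.0913117 − 0.0724330) = -0.0136454.
Running total after k=1: 92.4077.
k=2: B_{4}/(4)! × [f^{(3)}(38) − f^{(3)}(10)] = −1/720 × (-4.87776e-05 − 0.00653909) = 9.14982e-06.
Running total after k=2: 92.4077.
k=3: B_{6}/(6)! × [f^{(5)}(38) − f^{(5)}(10)] = 1/30240 × (3.72607e-06 − 8.73276e-05) = -2.76460e-09.
Running total after k=3: 92.4077.
k=4: B_{8}/(8)! × [f^{(7)}(38) − f^{(7)}(10)] = −1/1209600 × (5.41032e-08 − 8.97534e-07) = 6.97281e-13.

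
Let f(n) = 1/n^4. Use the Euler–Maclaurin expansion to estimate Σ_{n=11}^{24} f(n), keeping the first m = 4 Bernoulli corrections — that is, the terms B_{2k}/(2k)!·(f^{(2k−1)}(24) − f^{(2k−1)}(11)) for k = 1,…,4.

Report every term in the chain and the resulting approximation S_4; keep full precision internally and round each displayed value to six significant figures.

S_4 ≈ 0.000264003

Integral: ∫_11^24 1/x^4 dx = 0.000226326.
½[f(11) + f(24)] = ½[6.83013e-05 + 3.01408e-06] = 3.56577e-05.
Running total after boundary: 0.000261983.
k=1: B_{2}/(2)! × [f^{(1)}(24) − f^{(1)}(11)] = 1/12 × (-5.02347e-07 − (-2.48369e-05)) = 2.02788e-06.
After k=1: 0.000264011.
k=2: B_{4}/(4)! × [f^{(3)}(24) − f^{(3)}(11)] = −1/720 × (-2.61639e-08 − (-6.15790e-06)) = -8.51630e-09.
After k=2: 0.000264003.
k=3: B_{6}/(6)! × [f^{(5)}(24) − f^{(5)}(11)] = 1/30240 × (-2.54371e-09 − (-2.84994e-06)) = 9.41598e-11.
After k=3: 0.000264003.
k=4: B_{8}/(8)! × [f^{(7)}(24) − f^{(7)}(11)] = −1/1209600 × (-3.97455e-10 − (-2.11979e-06)) = -1.75214e-12.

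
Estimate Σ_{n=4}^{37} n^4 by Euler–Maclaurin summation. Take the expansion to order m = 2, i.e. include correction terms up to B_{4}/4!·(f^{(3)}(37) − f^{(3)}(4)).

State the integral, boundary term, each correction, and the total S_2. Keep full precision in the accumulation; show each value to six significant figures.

S_2 ≈ 1.48227e+07

Integral: ∫_4^37 x^4 dx = 1.38686e+07.
Boundary: ½(f(4) + f(37)) = ½(256.000 + 1.87416e+06) = 937208.
So far: 1.48058e+07.
Order-1 term: 1/12 · (202612 − 256.000) = 16863.0.
Running total after k=1: 1.48227e+07.
Order-2 term: −1/720 · (888.000 − 96.0000) = -1.10000.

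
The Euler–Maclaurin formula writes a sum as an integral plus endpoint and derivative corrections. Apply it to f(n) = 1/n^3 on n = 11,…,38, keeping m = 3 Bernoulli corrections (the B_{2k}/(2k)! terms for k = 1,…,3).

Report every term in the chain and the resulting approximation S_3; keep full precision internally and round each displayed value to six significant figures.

The integral term ∫_11^38 1/x^3 dx = 0.00378597.
Endpoint term: (f(11) + f(38))/2 = (0.000751315 + 1.82242e-05)/2 = 0.000384770.
Integral + boundary = 0.00417074.
Correction k=1: B_{2}/2! · (f^{(1)}(38) − f^{(1)}(11)) = 1/12 · (-1.43876e-06 − (-0.000204904)) = 1.69554e-05.
Running total after k=1: 0.00418770.
Correction k=2: B_{4}/4! · (f^{(3)}(38) − f^{(3)}(11)) = −1/720 · (-1.99274e-08 − (-3.38684e-05)) = -4.70118e-08.
Running total after k=2: 0.00418765.
Correction k=3: B_{6}/6! · (f^{(5)}(38) − f^{(5)}(11)) = 1/30240 · (-5.79605e-10 − (-1.17560e-05)) = 3.88737e-10.

S_3 ≈ 0.00418765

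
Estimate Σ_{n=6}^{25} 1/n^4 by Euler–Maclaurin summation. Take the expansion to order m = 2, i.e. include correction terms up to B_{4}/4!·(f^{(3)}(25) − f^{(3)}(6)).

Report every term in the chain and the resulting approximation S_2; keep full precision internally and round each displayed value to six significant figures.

∫_6^25 1/x^4 dx evaluates to 0.00152188.
Boundary: ½(f(6) + f(25)) = ½(0.000771605 + 2.56000e-06) = 0.000387082.
Integral + boundary = 0.00190896.
k=1: B_{2}/(2)! × [f^{(1)}(25) − f^{(1)}(6)] = 1/12 × (-4.09600e-07 − (-0.000514403)) = 4.28328e-05.
Partial sum through k=1: 0.00195179.
k=2: B_{4}/(4)! × [f^{(3)}(25) − f^{(3)}(6)] = −1/720 × (-1.96608e-08 − (-0.000428669)) = -5.95347e-07.

S_2 ≈ 0.00195120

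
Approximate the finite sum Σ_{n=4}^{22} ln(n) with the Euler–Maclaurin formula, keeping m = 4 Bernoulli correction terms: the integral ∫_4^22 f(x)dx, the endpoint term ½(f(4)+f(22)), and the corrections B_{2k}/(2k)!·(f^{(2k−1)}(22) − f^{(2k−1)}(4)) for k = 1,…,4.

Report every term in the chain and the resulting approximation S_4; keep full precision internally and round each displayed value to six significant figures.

S_4 ≈ 46.6794

Integral: ∫_4^22 ln(x) dx = 44.4578.
Endpoint term: (f(4) + f(22))/2 = (1.38629 + 3.09104)/2 = 2.23867.
Running total after boundary: 46.6964.
k=1: B_{2}/(2)! × [f^{(1)}(22) − f^{(1)}(4)] = 1/12 × (0.0454545 − 0.250000) = -0.0170455.
Partial sum through k=1: 46.6794.
k=2: B_{4}/(4)! × [f^{(3)}(22) − f^{(3)}(4)] = −1/720 × (0.000187829 − 0.0312500) = 4.31419e-05.
Partial sum through k=2: 46.6794.
k=3: B_{6}/(6)! × [f^{(5)}(22) − f^{(5)}(4)] = 1/30240 × (4.65691e-06 − 0.0234375) = -7.74896e-07.
Partial sum through k=3: 46.6794.
k=4: B_{8}/(8)! × [f^{(7)}(22) − f^{(7)}(4)] = −1/1209600 × (2.88651e-07 − 0.0439453) = 3.63302e-08.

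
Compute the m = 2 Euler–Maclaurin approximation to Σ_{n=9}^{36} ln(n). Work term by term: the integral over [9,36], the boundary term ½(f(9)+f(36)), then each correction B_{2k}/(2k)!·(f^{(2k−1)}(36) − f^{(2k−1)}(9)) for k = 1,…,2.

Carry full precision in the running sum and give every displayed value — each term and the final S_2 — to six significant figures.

∫_9^36 ln(x) dx evaluates to 82.2317.
½[f(9) + f(36)] = ½[2.19722 + 3.58352] = 2.89037.
Running total after boundary: 85.1220.
Correction k=1: B_{2}/2! · (f^{(1)}(36) − f^{(1)}(9)) = 1/12 · (0.0277778 − 0.111111) = -0.00694444.
Running total after k=1: 85.1151.
Correction k=2: B_{4}/4! · (f^{(3)}(36) − f^{(3)}(9)) = −1/720 · (4.28669e-05 − 0.00274348) = 3.75086e-06.

S_2 ≈ 85.1151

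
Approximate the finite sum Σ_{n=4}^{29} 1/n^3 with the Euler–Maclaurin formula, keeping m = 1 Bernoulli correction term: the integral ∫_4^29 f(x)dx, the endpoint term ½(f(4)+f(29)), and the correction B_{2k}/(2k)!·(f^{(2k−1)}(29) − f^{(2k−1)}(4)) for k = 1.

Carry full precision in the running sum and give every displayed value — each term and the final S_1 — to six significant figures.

S_1 ≈ 0.0394647

The integral term ∫_4^29 1/x^3 dx = 0.0306555.
Endpoint term: (f(4) + f(29))/2 = (0.0156250 + 4.10021e-05)/2 = 0.00783300.
Integral + boundary = 0.0384885.
Order-1 term: 1/12 · (-4.24160e-06 − (-0.0117188)) = 0.000976209.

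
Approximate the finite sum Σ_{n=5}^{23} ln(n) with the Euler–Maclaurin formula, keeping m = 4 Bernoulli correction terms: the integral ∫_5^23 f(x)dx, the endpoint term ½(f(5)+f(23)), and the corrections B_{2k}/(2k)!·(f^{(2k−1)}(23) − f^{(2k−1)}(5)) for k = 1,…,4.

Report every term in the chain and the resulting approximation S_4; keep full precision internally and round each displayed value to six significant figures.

S_4 ≈ 48.4286

Integral: ∫_5^23 ln(x) dx = 46.0692.
½[f(5) + f(23)] = ½[1.60944 + 3.13549] = 2.37247.
So far: 48.4416.
Order-1 term: 1/12 · (0.0434783 − 0.200000) = -0.0130435.
Partial sum through k=1: 48.4286.
Order-2 term: −1/720 · (0.000164379 − 0.0160000) = 2.19939e-05.
Partial sum through k=2: 48.4286.
Order-3 term: 1/30240 · (3.72883e-06 − 0.00768000) = -2.53845e-07.
Partial sum through k=3: 48.4286.
Order-4 term: −1/1209600 · (2.11465e-07 − 0.00921600) = 7.61887e-09.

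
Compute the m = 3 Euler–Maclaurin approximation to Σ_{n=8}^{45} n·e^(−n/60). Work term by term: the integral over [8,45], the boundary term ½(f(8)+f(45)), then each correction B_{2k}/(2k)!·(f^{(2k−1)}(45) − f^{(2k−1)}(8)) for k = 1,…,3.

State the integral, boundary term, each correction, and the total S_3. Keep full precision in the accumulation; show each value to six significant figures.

The integral term ∫_8^45 x·e^(−x/60) dx = 594.798.
Boundary: ½(f(8) + f(45)) = ½(7.00139 + 21.2565) = 14.1289.
So far: 608.927.
Correction k=1: B_{2}/2! · (f^{(1)}(45) − f^{(1)}(8)) = 1/12 · (0.118092 − 0.758484) = -0.0533660.
Partial sum through k=1: 608.873.
Correction k=2: B_{4}/4! · (f^{(3)}(45) − f^{(3)}(8)) = −1/720 · (0.000295229 − 0.000696897) = 5.57872e-07.
Partial sum through k=2: 608.873.
Correction k=3: B_{6}/6! · (f^{(5)}(45) − f^{(5)}(8)) = 1/30240 · (1.54904e-07 − 3.28640e-07) = -5.74524e-12.

S_3 ≈ 608.873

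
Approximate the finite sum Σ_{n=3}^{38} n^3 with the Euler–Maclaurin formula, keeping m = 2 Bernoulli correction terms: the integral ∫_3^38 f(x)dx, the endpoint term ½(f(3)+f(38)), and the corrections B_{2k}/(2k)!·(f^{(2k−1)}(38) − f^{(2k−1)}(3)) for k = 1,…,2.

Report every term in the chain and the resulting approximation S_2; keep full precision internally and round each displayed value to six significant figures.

The integral term ∫_3^38 x^3 dx = 521264.
½[f(3) + f(38)] = ½[27.0000 + 54872.0] = 27449.5.
Integral + boundary = 548713.
Order-1 term: 1/12 · (4332.00 − 27.0000) = 358.750.
Running total after k=1: 549072.
Order-2 term: −1/720 · (6.00000 − 6.00000) = 0.00000.

S_2 ≈ 549072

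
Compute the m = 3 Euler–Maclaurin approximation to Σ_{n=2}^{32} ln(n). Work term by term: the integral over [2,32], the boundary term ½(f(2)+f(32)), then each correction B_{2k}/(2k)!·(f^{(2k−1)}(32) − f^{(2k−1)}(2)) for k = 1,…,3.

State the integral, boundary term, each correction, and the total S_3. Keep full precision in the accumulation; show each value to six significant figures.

S_3 ≈ 81.5580

∫_2^32 ln(x) dx evaluates to 79.5173.
Endpoint term: (f(2) + f(32))/2 = (0.693147 + 3.46574)/2 = 2.07944.
Running total after boundary: 81.5967.
k=1: B_{2}/(2)! × [f^{(1)}(32) − f^{(1)}(2)] = 1/12 × (0.0312500 − 0.500000) = -0.0390625.
After k=1: 81.5576.
k=2: B_{4}/(4)! × [f^{(3)}(32) − f^{(3)}(2)] = −1/720 × (6.10352e-05 − 0.250000) = 0.000347137.
After k=2: 81.5580.
k=3: B_{6}/(6)! × [f^{(5)}(32) − f^{(5)}(2)] = 1/30240 × (7.15256e-07 − 0.750000) = -2.48016e-05.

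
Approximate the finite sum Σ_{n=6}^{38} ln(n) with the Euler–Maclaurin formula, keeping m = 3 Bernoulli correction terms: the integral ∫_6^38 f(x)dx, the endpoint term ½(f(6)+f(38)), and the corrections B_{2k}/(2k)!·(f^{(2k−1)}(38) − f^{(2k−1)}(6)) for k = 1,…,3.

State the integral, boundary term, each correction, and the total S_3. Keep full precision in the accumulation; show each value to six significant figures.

S_3 ≈ 98.1807

∫_6^38 ln(x) dx evaluates to 95.4777.
Endpoint term: (f(6) + f(38))/2 = (1.79176 + 3.63759)/2 = 2.71467.
Running total after boundary: 98.1924.
Order-1 term: 1/12 · (0.0263158 − 0.166667) = -0.0116959.
Running total after k=1: 98.1807.
Order-2 term: −1/720 · (3.64485e-05 − 0.00925926) = 1.28095e-05.
Running total after k=2: 98.1807.
Order-3 term: 1/30240 · (3.02896e-07 − 0.00308642) = -1.02054e-07.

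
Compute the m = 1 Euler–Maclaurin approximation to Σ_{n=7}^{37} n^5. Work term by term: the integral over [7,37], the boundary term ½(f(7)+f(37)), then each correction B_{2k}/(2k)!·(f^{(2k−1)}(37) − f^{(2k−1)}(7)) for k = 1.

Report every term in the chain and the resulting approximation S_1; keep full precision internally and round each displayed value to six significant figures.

S_1 ≈ 4.63062e+08

∫_7^37 x^5 dx evaluates to 4.27601e+08.
½[f(7) + f(37)] = ½[16807.0 + 6.93440e+07] = 3.46804e+07.
So far: 4.62282e+08.
Correction k=1: B_{2}/2! · (f^{(1)}(37) − f^{(1)}(7)) = 1/12 · (9.37080e+06 − 12005.0) = 779900.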